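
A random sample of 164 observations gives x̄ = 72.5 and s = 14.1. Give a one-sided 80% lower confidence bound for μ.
μ ≥ 71.57

Lower bound (one-sided):
t* = 0.844 (one-sided for 80%)
Lower bound = x̄ - t* · s/√n = 72.5 - 0.844 · 14.1/√164 = 71.57

We are 80% confident that μ ≥ 71.57.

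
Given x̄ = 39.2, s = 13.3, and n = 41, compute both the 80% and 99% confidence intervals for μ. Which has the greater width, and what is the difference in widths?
99% CI is wider by 5.82

df = 40
80% CI: t* = 1.303, (36.49, 41.91), width = 2 · t* · s/√n = 5.41
99% CI: t* = 2.704, (33.58, 44.82), width = 2 · t* · s/√n = 11.23

The 99% CI is wider by 11.23 - 5.41 = 5.82.
Higher confidence requires a wider interval.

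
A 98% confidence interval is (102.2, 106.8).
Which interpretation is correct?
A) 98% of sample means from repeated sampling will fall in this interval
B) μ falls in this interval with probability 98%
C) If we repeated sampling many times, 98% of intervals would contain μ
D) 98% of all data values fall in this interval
C

A) Wrong — coverage applies to intervals containing μ, not to future x̄ values.
B) Wrong — μ is fixed; the randomness lives in the interval, not in μ.
C) Correct — this is the frequentist long-run coverage interpretation.
D) Wrong — a CI is about the parameter μ, not individual data values.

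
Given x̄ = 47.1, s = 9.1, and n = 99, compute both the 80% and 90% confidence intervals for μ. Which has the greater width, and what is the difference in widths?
90% CI is wider by 0.68

df = 98
80% CI: t* = 1.290, (45.92, 48.28), width = 2 · t* · s/√n = 2.36
90% CI: t* = 1.661, (45.58, 48.62), width = 2 · t* · s/√n = 3.04

The 90% CI is wider by 3.04 - 2.36 = 0.68.
Higher confidence requires a wider interval.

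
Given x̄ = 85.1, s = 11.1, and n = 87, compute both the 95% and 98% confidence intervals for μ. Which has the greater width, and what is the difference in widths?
98% CI is wider by 0.91

df = 86
95% CI: t* = 1.988, (82.73, 87.47), width = 2 · t* · s/√n = 4.73
98% CI: t* = 2.370, (82.28, 87.92), width = 2 · t* · s/√n = 5.64

The 98% CI is wider by 5.64 - 4.73 = 0.91.
Higher confidence requires a wider interval.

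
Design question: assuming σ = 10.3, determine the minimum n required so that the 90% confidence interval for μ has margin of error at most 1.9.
n ≥ 80

For margin E ≤ 1.9:
n ≥ (z* · σ / E)²
n ≥ (1.645 · 10.3 / 1.9)²
n ≥ 79.52

Minimum n = 80 (rounding up)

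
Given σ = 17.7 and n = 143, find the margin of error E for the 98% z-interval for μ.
Margin of error = 3.44

Margin of error = z* · σ/√n
= 2.326 · 17.7/√143
= 2.326 · 17.7/11.9583
= 3.44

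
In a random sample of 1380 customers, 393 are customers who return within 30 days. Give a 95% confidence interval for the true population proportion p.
(0.261, 0.309)

Proportion CI:
p̂ = 393/1380 = 0.28478
SE = √(p̂(1-p̂)/n) = √(0.28478 · 0.71522 / 1380) = 0.01215

z* = 1.960
Margin = z* · SE = 1.960 · 0.01215 = 0.0238

CI: 0.28478 ± 0.0238 = (0.261, 0.309)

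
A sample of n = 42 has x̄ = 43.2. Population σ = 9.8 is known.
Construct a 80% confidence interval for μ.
(41.26, 45.14)

z-interval (σ known):
z* = 1.282 for 80% confidence

Margin of error = z* · σ/√n = 1.282 · 9.8/√42 = 1.94

CI: (43.2 - 1.94, 43.2 + 1.94) = (41.26, 45.14)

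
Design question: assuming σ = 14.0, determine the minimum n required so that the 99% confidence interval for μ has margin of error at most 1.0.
n ≥ 1301

For margin E ≤ 1.0:
n ≥ (z* · σ / E)²
n ≥ (2.576 · 14.0 / 1.0)²
n ≥ 1300.61

Minimum n = 1301 (rounding up)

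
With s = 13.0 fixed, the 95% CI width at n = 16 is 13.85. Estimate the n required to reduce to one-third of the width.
n ≈ 144

CI width ∝ 1/√n
To reduce width by factor 3, need √n to grow by 3 → need 3² = 9 times as many samples.

Current: n = 16, width = 13.85
New: n = 144, width ≈ 4.28

Width reduced by factor of 13.85/4.28 = 3.24.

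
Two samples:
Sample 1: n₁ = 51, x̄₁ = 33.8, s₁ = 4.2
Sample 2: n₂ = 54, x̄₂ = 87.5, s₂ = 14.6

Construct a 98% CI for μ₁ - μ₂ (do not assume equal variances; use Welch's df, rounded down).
(-58.65, -48.75)

Difference: x̄₁ - x̄₂ = -53.70
SE = √(s₁²/n₁ + s₂²/n₂) = √(4.2²/51 + 14.6²/54) = 2.0720
df = 62.19 → 62 (Welch–Satterthwaite, rounded down)
t* = 2.388

CI: -53.70 ± 2.388 · 2.0720 = -53.70 ± 4.95 = (-58.65, -48.75)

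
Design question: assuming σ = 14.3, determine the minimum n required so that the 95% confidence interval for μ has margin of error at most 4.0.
n ≥ 50

For margin E ≤ 4.0:
n ≥ (z* · σ / E)²
n ≥ (1.960 · 14.3 / 4.0)²
n ≥ 49.10

Minimum n = 50 (rounding up)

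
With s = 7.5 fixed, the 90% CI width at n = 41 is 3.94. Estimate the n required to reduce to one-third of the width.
n ≈ 369

CI width ∝ 1/√n
To reduce width by factor 3, need √n to grow by 3 → need 3² = 9 times as many samples.

Current: n = 41, width = 3.94
New: n = 369, width ≈ 1.29

Width reduced by factor of 3.94/1.29 = 3.05.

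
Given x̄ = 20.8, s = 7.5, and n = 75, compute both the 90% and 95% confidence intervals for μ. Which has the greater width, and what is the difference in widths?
95% CI is wider by 0.56

df = 74
90% CI: t* = 1.666, (19.36, 22.24), width = 2 · t* · s/√n = 2.89
95% CI: t* = 1.993, (19.07, 22.53), width = 2 · t* · s/√n = 3.45

The 95% CI is wider by 3.45 - 2.89 = 0.56.
Higher confidence requires a wider interval.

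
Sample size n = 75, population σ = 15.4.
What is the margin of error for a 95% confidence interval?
Margin of error = 3.49

Margin of error = z* · σ/√n
= 1.960 · 15.4/√75
= 1.960 · 15.4/8.6603
= 3.49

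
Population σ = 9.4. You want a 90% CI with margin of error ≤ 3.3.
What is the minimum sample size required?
n ≥ 22

For margin E ≤ 3.3:
n ≥ (z* · σ / E)²
n ≥ (1.645 · 9.4 / 3.3)²
n ≥ 21.96

Minimum n = 22 (rounding up)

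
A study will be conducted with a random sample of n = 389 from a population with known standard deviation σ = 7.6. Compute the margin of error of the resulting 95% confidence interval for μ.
Margin of error = 0.76

Margin of error = z* · σ/√n
= 1.960 · 7.6/√389
= 1.960 · 7.6/19.7231
= 0.76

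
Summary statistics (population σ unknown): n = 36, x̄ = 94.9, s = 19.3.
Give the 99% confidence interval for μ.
(86.14, 103.66)

t-interval (σ unknown):
df = n - 1 = 35
t* = 2.724 for 99% confidence

Margin of error = t* · s/√n = 2.724 · 19.3/√36 = 8.76

CI: (86.14, 103.66)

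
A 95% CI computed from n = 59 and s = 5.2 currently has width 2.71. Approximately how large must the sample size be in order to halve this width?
n ≈ 236

CI width ∝ 1/√n
To reduce width by factor 2, need √n to grow by 2 → need 2² = 4 times as many samples.

Current: n = 59, width = 2.71
New: n = 236, width ≈ 1.33

Width reduced by factor of 2.71/1.33 = 2.04.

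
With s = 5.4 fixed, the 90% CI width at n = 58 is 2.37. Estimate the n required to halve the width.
n ≈ 232

CI width ∝ 1/√n
To reduce width by factor 2, need √n to grow by 2 → need 2² = 4 times as many samples.

Current: n = 58, width = 2.37
New: n = 232, width ≈ 1.17

Width reduced by factor of 2.37/1.17 = 2.03.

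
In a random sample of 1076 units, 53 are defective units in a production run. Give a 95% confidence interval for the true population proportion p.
(0.036, 0.062)

Proportion CI:
p̂ = 53/1076 = 0.04926
SE = √(p̂(1-p̂)/n) = √(0.04926 · 0.95074 / 1076) = 0.00660

z* = 1.960
Margin = z* · SE = 1.960 · 0.00660 = 0.0129

CI: 0.04926 ± 0.0129 = (0.036, 0.062)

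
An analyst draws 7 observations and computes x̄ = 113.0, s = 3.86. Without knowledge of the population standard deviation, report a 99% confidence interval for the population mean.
(107.59, 118.41)

t-interval (σ unknown):
df = n - 1 = 6
t* = 3.707 for 99% confidence

Margin of error = t* · s/√n = 3.707 · 3.86/√7 = 5.41

CI: (107.59, 118.41)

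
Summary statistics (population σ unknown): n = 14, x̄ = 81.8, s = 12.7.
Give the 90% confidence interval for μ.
(75.79, 87.81)

t-interval (σ unknown):
df = n - 1 = 13
t* = 1.771 for 90% confidence

Margin of error = t* · s/√n = 1.771 · 12.7/√14 = 6.01

CI: (75.79, 87.81)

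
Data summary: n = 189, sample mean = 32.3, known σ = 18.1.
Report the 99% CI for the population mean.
(28.91, 35.69)

z-interval (σ known):
z* = 2.576 for 99% confidence

Margin of error = z* · σ/√n = 2.576 · 18.1/√189 = 3.39

CI: (32.3 - 3.39, 32.3 + 3.39) = (28.91, 35.69)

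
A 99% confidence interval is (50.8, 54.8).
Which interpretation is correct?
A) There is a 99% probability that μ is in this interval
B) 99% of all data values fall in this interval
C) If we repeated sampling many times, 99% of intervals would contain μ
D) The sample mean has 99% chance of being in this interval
C

A) Wrong — μ is fixed; the randomness lives in the interval, not in μ.
B) Wrong — a CI is about the parameter μ, not individual data values.
C) Correct — this is the frequentist long-run coverage interpretation.
D) Wrong — x̄ is observed and sits in the interval by construction.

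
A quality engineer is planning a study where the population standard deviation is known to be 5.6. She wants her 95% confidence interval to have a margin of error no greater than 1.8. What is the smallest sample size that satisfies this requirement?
n ≥ 38

For margin E ≤ 1.8:
n ≥ (z* · σ / E)²
n ≥ (1.960 · 5.6 / 1.8)²
n ≥ 37.18

Minimum n = 38 (rounding up)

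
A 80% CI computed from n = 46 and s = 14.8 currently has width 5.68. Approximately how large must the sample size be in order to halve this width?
n ≈ 184

CI width ∝ 1/√n
To reduce width by factor 2, need √n to grow by 2 → need 2² = 4 times as many samples.

Current: n = 46, width = 5.68
New: n = 184, width ≈ 2.81

Width reduced by factor of 5.68/2.81 = 2.02.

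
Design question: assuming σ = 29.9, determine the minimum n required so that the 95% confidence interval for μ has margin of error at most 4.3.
n ≥ 186

For margin E ≤ 4.3:
n ≥ (z* · σ / E)²
n ≥ (1.960 · 29.9 / 4.3)²
n ≥ 185.75

Minimum n = 186 (rounding up)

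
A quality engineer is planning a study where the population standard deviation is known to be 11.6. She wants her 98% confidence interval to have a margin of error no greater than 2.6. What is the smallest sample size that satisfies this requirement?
n ≥ 108

For margin E ≤ 2.6:
n ≥ (z* · σ / E)²
n ≥ (2.326 · 11.6 / 2.6)²
n ≥ 107.69

Minimum n = 108 (rounding up)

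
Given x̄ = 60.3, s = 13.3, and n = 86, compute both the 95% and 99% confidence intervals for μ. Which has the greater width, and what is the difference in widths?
99% CI is wider by 1.86

df = 85
95% CI: t* = 1.988, (57.45, 63.15), width = 2 · t* · s/√n = 5.70
99% CI: t* = 2.635, (56.52, 64.08), width = 2 · t* · s/√n = 7.56

The 99% CI is wider by 7.56 - 5.70 = 1.86.
Higher confidence requires a wider interval.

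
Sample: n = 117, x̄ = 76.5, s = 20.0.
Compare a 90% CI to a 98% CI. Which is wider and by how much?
98% CI is wider by 2.59

df = 116
90% CI: t* = 1.658, (73.43, 79.57), width = 2 · t* · s/√n = 6.13
98% CI: t* = 2.359, (72.14, 80.86), width = 2 · t* · s/√n = 8.72

The 98% CI is wider by 8.72 - 6.13 = 2.59.
Higher confidence requires a wider interval.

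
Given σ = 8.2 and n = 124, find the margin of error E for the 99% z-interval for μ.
Margin of error = 1.90

Margin of error = z* · σ/√n
= 2.576 · 8.2/√124
= 2.576 · 8.2/11.1355
= 1.90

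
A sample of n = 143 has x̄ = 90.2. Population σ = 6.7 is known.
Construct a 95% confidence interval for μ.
(89.10, 91.30)

z-interval (σ known):
z* = 1.960 for 95% confidence

Margin of error = z* · σ/√n = 1.960 · 6.7/√143 = 1.10

CI: (90.2 - 1.10, 90.2 + 1.10) = (89.10, 91.30)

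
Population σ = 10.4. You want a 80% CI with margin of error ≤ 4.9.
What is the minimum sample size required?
n ≥ 8

For margin E ≤ 4.9:
n ≥ (z* · σ / E)²
n ≥ (1.282 · 10.4 / 4.9)²
n ≥ 7.40

Minimum n = 8 (rounding up)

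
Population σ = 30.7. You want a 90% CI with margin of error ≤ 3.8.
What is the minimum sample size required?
n ≥ 177

For margin E ≤ 3.8:
n ≥ (z* · σ / E)²
n ≥ (1.645 · 30.7 / 3.8)²
n ≥ 176.62

Minimum n = 177 (rounding up)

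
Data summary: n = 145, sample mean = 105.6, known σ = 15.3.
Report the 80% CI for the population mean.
(103.97, 107.23)

z-interval (σ known):
z* = 1.282 for 80% confidence

Margin of error = z* · σ/√n = 1.282 · 15.3/√145 = 1.63

CI: (105.6 - 1.63, 105.6 + 1.63) = (103.97, 107.23)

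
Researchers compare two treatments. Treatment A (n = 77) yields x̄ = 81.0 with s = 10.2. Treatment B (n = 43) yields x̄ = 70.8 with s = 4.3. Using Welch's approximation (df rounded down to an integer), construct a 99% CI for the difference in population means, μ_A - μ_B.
(6.70, 13.70)

Difference: x̄₁ - x̄₂ = 10.20
SE = √(s₁²/n₁ + s₂²/n₂) = √(10.2²/77 + 4.3²/43) = 1.3346
df = 111.61 → 111 (Welch–Satterthwaite, rounded down)
t* = 2.621

CI: 10.20 ± 2.621 · 1.3346 = 10.20 ± 3.50 = (6.70, 13.70)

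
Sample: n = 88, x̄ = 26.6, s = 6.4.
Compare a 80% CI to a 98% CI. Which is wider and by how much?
98% CI is wider by 1.47

df = 87
80% CI: t* = 1.291, (25.72, 27.48), width = 2 · t* · s/√n = 1.76
98% CI: t* = 2.370, (24.98, 28.22), width = 2 · t* · s/√n = 3.23

The 98% CI is wider by 3.23 - 1.76 = 1.47.
Higher confidence requires a wider interval.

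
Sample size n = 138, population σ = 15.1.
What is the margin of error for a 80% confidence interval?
Margin of error = 1.65

Margin of error = z* · σ/√n
= 1.282 · 15.1/√138
= 1.282 · 15.1/11.7473
= 1.65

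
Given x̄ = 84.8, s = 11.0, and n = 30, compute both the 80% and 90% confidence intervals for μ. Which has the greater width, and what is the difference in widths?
90% CI is wider by 1.55

df = 29
80% CI: t* = 1.311, (82.17, 87.43), width = 2 · t* · s/√n = 5.27
90% CI: t* = 1.699, (81.39, 88.21), width = 2 · t* · s/√n = 6.82

The 90% CI is wider by 6.82 - 5.27 = 1.55.
Higher confidence requires a wider interval.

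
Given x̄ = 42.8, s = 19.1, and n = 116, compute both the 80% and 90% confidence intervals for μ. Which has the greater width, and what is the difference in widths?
90% CI is wider by 1.31

df = 115
80% CI: t* = 1.289, (40.51, 45.09), width = 2 · t* · s/√n = 4.57
90% CI: t* = 1.658, (39.86, 45.74), width = 2 · t* · s/√n = 5.88

The 90% CI is wider by 5.88 - 4.57 = 1.31.
Higher confidence requires a wider interval.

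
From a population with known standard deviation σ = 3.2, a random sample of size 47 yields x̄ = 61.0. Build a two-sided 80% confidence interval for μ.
(60.40, 61.60)

z-interval (σ known):
z* = 1.282 for 80% confidence

Margin of error = z* · σ/√n = 1.282 · 3.2/√47 = 0.60

CI: (61.0 - 0.60, 61.0 + 0.60) = (60.40, 61.60)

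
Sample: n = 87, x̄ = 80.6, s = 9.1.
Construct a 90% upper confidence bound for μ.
μ ≤ 81.86

Upper bound (one-sided):
t* = 1.291 (one-sided for 90%)
Upper bound = x̄ + t* · s/√n = 80.6 + 1.291 · 9.1/√87 = 81.86

We are 90% confident that μ ≤ 81.86.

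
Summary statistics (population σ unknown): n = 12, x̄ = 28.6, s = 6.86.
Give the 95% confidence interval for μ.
(24.24, 32.96)

t-interval (σ unknown):
df = n - 1 = 11
t* = 2.201 for 95% confidence

Margin of error = t* · s/√n = 2.201 · 6.86/√12 = 4.36

CI: (24.24, 32.96)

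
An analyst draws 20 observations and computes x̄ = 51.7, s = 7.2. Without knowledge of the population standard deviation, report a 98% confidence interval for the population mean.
(47.61, 55.79)

t-interval (σ unknown):
df = n - 1 = 19
t* = 2.539 for 98% confidence

Margin of error = t* · s/√n = 2.539 · 7.2/√20 = 4.09

CI: (47.61, 55.79)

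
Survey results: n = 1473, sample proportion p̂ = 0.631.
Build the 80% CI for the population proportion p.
(0.615, 0.647)

Proportion CI:
SE = √(p̂(1-p̂)/n) = √(0.631 · 0.369 / 1473) = 0.01257

z* = 1.282
Margin = z* · SE = 1.282 · 0.01257 = 0.0161

CI: 0.631 ± 0.0161 = (0.615, 0.647)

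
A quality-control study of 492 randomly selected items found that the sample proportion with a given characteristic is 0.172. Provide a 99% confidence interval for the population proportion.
(0.128, 0.216)

Proportion CI:
SE = √(p̂(1-p̂)/n) = √(0.172 · 0.828 / 492) = 0.01701

z* = 2.576
Margin = z* · SE = 2.576 · 0.01701 = 0.0438

CI: 0.172 ± 0.0438 = (0.128, 0.216)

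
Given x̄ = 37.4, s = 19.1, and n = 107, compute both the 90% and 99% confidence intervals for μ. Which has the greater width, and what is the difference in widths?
99% CI is wider by 3.56

df = 106
90% CI: t* = 1.659, (34.34, 40.46), width = 2 · t* · s/√n = 6.13
99% CI: t* = 2.623, (32.56, 42.24), width = 2 · t* · s/√n = 9.69

The 99% CI is wider by 9.69 - 6.13 = 3.56.
Higher confidence requires a wider interval.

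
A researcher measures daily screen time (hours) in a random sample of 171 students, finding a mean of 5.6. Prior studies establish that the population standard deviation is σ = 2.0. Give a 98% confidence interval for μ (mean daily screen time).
(5.24, 5.96)

z-interval (σ known):
z* = 2.326 for 98% confidence

Margin of error = z* · σ/√n = 2.326 · 2.0/√171 = 0.36

CI: (5.6 - 0.36, 5.6 + 0.36) = (5.24, 5.96)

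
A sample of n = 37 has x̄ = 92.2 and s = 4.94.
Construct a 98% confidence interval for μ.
(90.22, 94.18)

t-interval (σ unknown):
df = n - 1 = 36
t* = 2.434 for 98% confidence

Margin of error = t* · s/√n = 2.434 · 4.94/√37 = 1.98

CI: (90.22, 94.18)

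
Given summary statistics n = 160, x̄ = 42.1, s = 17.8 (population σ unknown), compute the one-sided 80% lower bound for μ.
μ ≥ 40.91

Lower bound (one-sided):
t* = 0.844 (one-sided for 80%)
Lower bound = x̄ - t* · s/√n = 42.1 - 0.844 · 17.8/√160 = 40.91

We are 80% confident that μ ≥ 40.91.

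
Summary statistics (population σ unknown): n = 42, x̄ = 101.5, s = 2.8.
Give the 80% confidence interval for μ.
(100.94, 102.06)

t-interval (σ unknown):
df = n - 1 = 41
t* = 1.303 for 80% confidence

Margin of error = t* · s/√n = 1.303 · 2.8/√42 = 0.56

CI: (100.94, 102.06)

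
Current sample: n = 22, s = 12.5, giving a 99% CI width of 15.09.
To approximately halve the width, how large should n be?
n ≈ 88

CI width ∝ 1/√n
To reduce width by factor 2, need √n to grow by 2 → need 2² = 4 times as many samples.

Current: n = 22, width = 15.09
New: n = 88, width ≈ 7.02

Width reduced by factor of 15.09/7.02 = 2.15.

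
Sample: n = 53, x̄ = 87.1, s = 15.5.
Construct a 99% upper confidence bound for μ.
μ ≤ 92.21

Upper bound (one-sided):
t* = 2.400 (one-sided for 99%)
Upper bound = x̄ + t* · s/√n = 87.1 + 2.400 · 15.5/√53 = 92.21

We are 99% confident that μ ≤ 92.21.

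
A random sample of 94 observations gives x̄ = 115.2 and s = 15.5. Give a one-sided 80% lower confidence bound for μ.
μ ≥ 113.85

Lower bound (one-sided):
t* = 0.846 (one-sided for 80%)
Lower bound = x̄ - t* · s/√n = 115.2 - 0.846 · 15.5/√94 = 113.85

We are 80% confident that μ ≥ 113.85.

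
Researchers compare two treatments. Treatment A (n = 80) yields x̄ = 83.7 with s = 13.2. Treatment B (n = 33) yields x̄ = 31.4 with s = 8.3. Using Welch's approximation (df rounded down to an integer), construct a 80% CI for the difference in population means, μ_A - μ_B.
(49.63, 54.97)

Difference: x̄₁ - x̄₂ = 52.30
SE = √(s₁²/n₁ + s₂²/n₂) = √(13.2²/80 + 8.3²/33) = 2.0653
df = 92.72 → 92 (Welch–Satterthwaite, rounded down)
t* = 1.291

CI: 52.30 ± 1.291 · 2.0653 = 52.30 ± 2.67 = (49.63, 54.97)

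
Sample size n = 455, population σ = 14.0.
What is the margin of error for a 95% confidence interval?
Margin of error = 1.29

Margin of error = z* · σ/√n
= 1.960 · 14.0/√455
= 1.960 · 14.0/21.3307
= 1.29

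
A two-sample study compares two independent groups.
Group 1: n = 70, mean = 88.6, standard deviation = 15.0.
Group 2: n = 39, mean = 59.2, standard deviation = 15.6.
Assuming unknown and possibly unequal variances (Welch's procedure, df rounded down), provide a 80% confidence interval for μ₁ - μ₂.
(25.42, 33.38)

Difference: x̄₁ - x̄₂ = 29.40
SE = √(s₁²/n₁ + s₂²/n₂) = √(15.0²/70 + 15.6²/39) = 3.0748
df = 76.11 → 76 (Welch–Satterthwaite, rounded down)
t* = 1.293

CI: 29.40 ± 1.293 · 3.0748 = 29.40 ± 3.98 = (25.42, 33.38)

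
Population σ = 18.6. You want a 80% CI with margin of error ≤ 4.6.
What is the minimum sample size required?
n ≥ 27

For margin E ≤ 4.6:
n ≥ (z* · σ / E)²
n ≥ (1.282 · 18.6 / 4.6)²
n ≥ 26.87

Minimum n = 27 (rounding up)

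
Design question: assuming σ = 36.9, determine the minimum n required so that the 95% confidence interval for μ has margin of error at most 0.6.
n ≥ 14530

For margin E ≤ 0.6:
n ≥ (z* · σ / E)²
n ≥ (1.960 · 36.9 / 0.6)²
n ≥ 14529.89

Minimum n = 14530 (rounding up)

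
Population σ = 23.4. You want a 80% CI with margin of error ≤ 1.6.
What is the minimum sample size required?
n ≥ 352

For margin E ≤ 1.6:
n ≥ (z* · σ / E)²
n ≥ (1.282 · 23.4 / 1.6)²
n ≥ 351.53

Minimum n = 352 (rounding up)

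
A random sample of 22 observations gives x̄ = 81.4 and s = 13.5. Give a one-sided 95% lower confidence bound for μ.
μ ≥ 76.45

Lower bound (one-sided):
t* = 1.721 (one-sided for 95%)
Lower bound = x̄ - t* · s/√n = 81.4 - 1.721 · 13.5/√22 = 76.45

We are 95% confident that μ ≥ 76.45.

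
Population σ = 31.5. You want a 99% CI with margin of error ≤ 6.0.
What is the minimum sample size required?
n ≥ 183

For margin E ≤ 6.0:
n ≥ (z* · σ / E)²
n ≥ (2.576 · 31.5 / 6.0)²
n ≥ 182.90

Minimum n = 183 (rounding up)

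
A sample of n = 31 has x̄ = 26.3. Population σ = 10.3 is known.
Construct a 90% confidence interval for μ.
(23.26, 29.34)

z-interval (σ known):
z* = 1.645 for 90% confidence

Margin of error = z* · σ/√n = 1.645 · 10.3/√31 = 3.04

CI: (26.3 - 3.04, 26.3 + 3.04) = (23.26, 29.34)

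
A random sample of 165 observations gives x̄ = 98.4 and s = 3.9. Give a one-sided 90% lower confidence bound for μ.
μ ≥ 98.01

Lower bound (one-sided):
t* = 1.287 (one-sided for 90%)
Lower bound = x̄ - t* · s/√n = 98.4 - 1.287 · 3.9/√165 = 98.01

We are 90% confident that μ ≥ 98.01.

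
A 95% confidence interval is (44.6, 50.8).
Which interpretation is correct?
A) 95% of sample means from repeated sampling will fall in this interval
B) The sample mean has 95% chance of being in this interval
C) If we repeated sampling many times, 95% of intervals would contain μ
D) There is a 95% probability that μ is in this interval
C

A) Wrong — coverage applies to intervals containing μ, not to future x̄ values.
B) Wrong — x̄ is observed and sits in the interval by construction.
C) Correct — this is the frequentist long-run coverage interpretation.
D) Wrong — μ is fixed; the randomness lives in the interval, not in μ.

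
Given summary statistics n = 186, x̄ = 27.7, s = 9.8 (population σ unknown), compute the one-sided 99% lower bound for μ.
μ ≥ 26.01

Lower bound (one-sided):
t* = 2.347 (one-sided for 99%)
Lower bound = x̄ - t* · s/√n = 27.7 - 2.347 · 9.8/√186 = 26.01

We are 99% confident that μ ≥ 26.01.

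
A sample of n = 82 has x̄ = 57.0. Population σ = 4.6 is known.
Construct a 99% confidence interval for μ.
(55.69, 58.31)

z-interval (σ known):
z* = 2.576 for 99% confidence

Margin of error = z* · σ/√n = 2.576 · 4.6/√82 = 1.31

CI: (57.0 - 1.31, 57.0 + 1.31) = (55.69, 58.31)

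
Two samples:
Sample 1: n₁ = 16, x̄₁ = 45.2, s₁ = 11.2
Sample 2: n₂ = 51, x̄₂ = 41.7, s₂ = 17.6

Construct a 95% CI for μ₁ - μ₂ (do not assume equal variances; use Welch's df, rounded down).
(-4.04, 11.04)

Difference: x̄₁ - x̄₂ = 3.50
SE = √(s₁²/n₁ + s₂²/n₂) = √(11.2²/16 + 17.6²/51) = 3.7301
df = 40.04 → 40 (Welch–Satterthwaite, rounded down)
t* = 2.021

CI: 3.50 ± 2.021 · 3.7301 = 3.50 ± 7.54 = (-4.04, 11.04)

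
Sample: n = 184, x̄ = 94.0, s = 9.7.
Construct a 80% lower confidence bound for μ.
μ ≥ 93.40

Lower bound (one-sided):
t* = 0.844 (one-sided for 80%)
Lower bound = x̄ - t* · s/√n = 94.0 - 0.844 · 9.7/√184 = 93.40

We are 80% confident that μ ≥ 93.40.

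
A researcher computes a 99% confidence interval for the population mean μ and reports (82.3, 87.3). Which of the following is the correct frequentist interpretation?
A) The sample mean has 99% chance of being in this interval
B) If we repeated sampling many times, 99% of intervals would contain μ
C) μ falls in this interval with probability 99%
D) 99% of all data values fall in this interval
B

A) Wrong — x̄ is observed and sits in the interval by construction.
B) Correct — this is the frequentist long-run coverage interpretation.
C) Wrong — μ is fixed; the randomness lives in the interval, not in μ.
D) Wrong — a CI is about the parameter μ, not individual data values.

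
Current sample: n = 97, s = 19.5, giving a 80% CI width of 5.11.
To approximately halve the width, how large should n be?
n ≈ 388

CI width ∝ 1/√n
To reduce width by factor 2, need √n to grow by 2 → need 2² = 4 times as many samples.

Current: n = 97, width = 5.11
New: n = 388, width ≈ 2.54

Width reduced by factor of 5.11/2.54 = 2.01.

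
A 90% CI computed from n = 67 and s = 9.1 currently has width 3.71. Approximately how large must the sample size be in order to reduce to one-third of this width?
n ≈ 603

CI width ∝ 1/√n
To reduce width by factor 3, need √n to grow by 3 → need 3² = 9 times as many samples.

Current: n = 67, width = 3.71
New: n = 603, width ≈ 1.22

Width reduced by factor of 3.71/1.22 = 3.04.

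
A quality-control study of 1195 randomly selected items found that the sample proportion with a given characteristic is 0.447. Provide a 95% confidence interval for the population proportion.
(0.419, 0.475)

Proportion CI:
SE = √(p̂(1-p̂)/n) = √(0.447 · 0.553 / 1195) = 0.01438

z* = 1.960
Margin = z* · SE = 1.960 · 0.01438 = 0.0282

CI: 0.447 ± 0.0282 = (0.419, 0.475)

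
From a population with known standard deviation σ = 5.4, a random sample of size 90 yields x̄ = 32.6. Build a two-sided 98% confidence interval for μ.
(31.28, 33.92)

z-interval (σ known):
z* = 2.326 for 98% confidence

Margin of error = z* · σ/√n = 2.326 · 5.4/√90 = 1.32

CI: (32.6 - 1.32, 32.6 + 1.32) = (31.28, 33.92)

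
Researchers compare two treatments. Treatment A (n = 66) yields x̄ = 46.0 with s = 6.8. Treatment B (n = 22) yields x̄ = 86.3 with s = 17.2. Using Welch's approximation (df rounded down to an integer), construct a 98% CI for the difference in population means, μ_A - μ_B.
(-49.70, -30.90)

Difference: x̄₁ - x̄₂ = -40.30
SE = √(s₁²/n₁ + s₂²/n₂) = √(6.8²/66 + 17.2²/22) = 3.7614
df = 23.22 → 23 (Welch–Satterthwaite, rounded down)
t* = 2.500

CI: -40.30 ± 2.500 · 3.7614 = -40.30 ± 9.40 = (-49.70, -30.90)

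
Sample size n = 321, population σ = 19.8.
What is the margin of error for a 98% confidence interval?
Margin of error = 2.57

Margin of error = z* · σ/√n
= 2.326 · 19.8/√321
= 2.326 · 19.8/17.9165
= 2.57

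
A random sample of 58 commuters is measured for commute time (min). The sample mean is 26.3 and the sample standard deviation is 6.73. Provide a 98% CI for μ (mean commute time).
(24.18, 28.42)

t-interval (σ unknown):
df = n - 1 = 57
t* = 2.394 for 98% confidence

Margin of error = t* · s/√n = 2.394 · 6.73/√58 = 2.12

CI: (24.18, 28.42)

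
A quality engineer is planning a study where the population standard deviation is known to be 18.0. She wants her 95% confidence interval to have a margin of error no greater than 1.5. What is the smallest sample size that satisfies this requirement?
n ≥ 554

For margin E ≤ 1.5:
n ≥ (z* · σ / E)²
n ≥ (1.960 · 18.0 / 1.5)²
n ≥ 553.19

Minimum n = 554 (rounding up)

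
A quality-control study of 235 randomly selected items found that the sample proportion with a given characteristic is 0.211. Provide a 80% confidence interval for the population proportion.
(0.177, 0.245)

Proportion CI:
SE = √(p̂(1-p̂)/n) = √(0.211 · 0.789 / 235) = 0.02662

z* = 1.282
Margin = z* · SE = 1.282 · 0.02662 = 0.0341

CI: 0.211 ± 0.0341 = (0.177, 0.245)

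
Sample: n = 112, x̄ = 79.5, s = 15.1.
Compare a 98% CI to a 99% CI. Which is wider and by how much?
99% CI is wider by 0.75

df = 111
98% CI: t* = 2.360, (76.13, 82.87), width = 2 · t* · s/√n = 6.73
99% CI: t* = 2.621, (75.76, 83.24), width = 2 · t* · s/√n = 7.48

The 99% CI is wider by 7.48 - 6.73 = 0.75.
Higher confidence requires a wider interval.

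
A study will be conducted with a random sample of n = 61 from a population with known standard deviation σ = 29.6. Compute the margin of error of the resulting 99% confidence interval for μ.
Margin of error = 9.76

Margin of error = z* · σ/√n
= 2.576 · 29.6/√61
= 2.576 · 29.6/7.8102
= 9.76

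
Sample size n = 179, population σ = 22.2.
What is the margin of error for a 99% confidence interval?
Margin of error = 4.27

Margin of error = z* · σ/√n
= 2.576 · 22.2/√179
= 2.576 · 22.2/13.3791
= 4.27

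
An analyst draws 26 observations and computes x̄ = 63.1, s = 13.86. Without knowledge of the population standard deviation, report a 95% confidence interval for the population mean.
(57.50, 68.70)

t-interval (σ unknown):
df = n - 1 = 25
t* = 2.060 for 95% confidence

Margin of error = t* · s/√n = 2.060 · 13.86/√26 = 5.60

CI: (57.50, 68.70)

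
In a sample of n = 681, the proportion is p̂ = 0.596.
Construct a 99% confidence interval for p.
(0.548, 0.644)

Proportion CI:
SE = √(p̂(1-p̂)/n) = √(0.596 · 0.404 / 681) = 0.01880

z* = 2.576
Margin = z* · SE = 2.576 · 0.01880 = 0.0484

CI: 0.596 ± 0.0484 = (0.548, 0.644)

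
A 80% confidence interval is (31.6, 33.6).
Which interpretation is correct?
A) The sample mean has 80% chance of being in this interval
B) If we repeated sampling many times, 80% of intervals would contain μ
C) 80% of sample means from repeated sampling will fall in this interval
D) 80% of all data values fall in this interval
B

A) Wrong — x̄ is observed and sits in the interval by construction.
B) Correct — this is the frequentist long-run coverage interpretation.
C) Wrong — coverage applies to intervals containing μ, not to future x̄ values.
D) Wrong — a CI is about the parameter μ, not individual data values.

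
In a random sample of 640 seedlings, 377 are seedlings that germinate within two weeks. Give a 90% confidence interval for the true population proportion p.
(0.557, 0.621)

Proportion CI:
p̂ = 377/640 = 0.58906
SE = √(p̂(1-p̂)/n) = √(0.58906 · 0.41094 / 640) = 0.01945

z* = 1.645
Margin = z* · SE = 1.645 · 0.01945 = 0.0320

CI: 0.58906 ± 0.0320 = (0.557, 0.621)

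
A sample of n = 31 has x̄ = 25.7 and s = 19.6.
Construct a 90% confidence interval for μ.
(19.73, 31.67)

t-interval (σ unknown):
df = n - 1 = 30
t* = 1.697 for 90% confidence

Margin of error = t* · s/√n = 1.697 · 19.6/√31 = 5.97

CI: (19.73, 31.67)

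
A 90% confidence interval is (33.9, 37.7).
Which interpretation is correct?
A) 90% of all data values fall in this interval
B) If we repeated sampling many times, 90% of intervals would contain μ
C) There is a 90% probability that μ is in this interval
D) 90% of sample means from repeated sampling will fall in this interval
B

A) Wrong — a CI is about the parameter μ, not individual data values.
B) Correct — this is the frequentist long-run coverage interpretation.
C) Wrong — μ is fixed; the randomness lives in the interval, not in μ.
D) Wrong — coverage applies to intervals containing μ, not to future x̄ values.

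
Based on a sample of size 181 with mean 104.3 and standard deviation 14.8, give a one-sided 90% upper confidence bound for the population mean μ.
μ ≤ 105.71

Upper bound (one-sided):
t* = 1.286 (one-sided for 90%)
Upper bound = x̄ + t* · s/√n = 104.3 + 1.286 · 14.8/√181 = 105.71

We are 90% confident that μ ≤ 105.71.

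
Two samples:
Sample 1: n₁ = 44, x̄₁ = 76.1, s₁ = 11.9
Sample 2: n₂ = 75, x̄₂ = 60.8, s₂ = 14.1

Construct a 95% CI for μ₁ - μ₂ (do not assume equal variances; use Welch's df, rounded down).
(10.50, 20.10)

Difference: x̄₁ - x̄₂ = 15.30
SE = √(s₁²/n₁ + s₂²/n₂) = √(11.9²/44 + 14.1²/75) = 2.4226
df = 102.57 → 102 (Welch–Satterthwaite, rounded down)
t* = 1.983

CI: 15.30 ± 1.983 · 2.4226 = 15.30 ± 4.80 = (10.50, 20.10)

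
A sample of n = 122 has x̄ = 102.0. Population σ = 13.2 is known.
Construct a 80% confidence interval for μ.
(100.47, 103.53)

z-interval (σ known):
z* = 1.282 for 80% confidence

Margin of error = z* · σ/√n = 1.282 · 13.2/√122 = 1.53

CI: (102.0 - 1.53, 102.0 + 1.53) = (100.47, 103.53)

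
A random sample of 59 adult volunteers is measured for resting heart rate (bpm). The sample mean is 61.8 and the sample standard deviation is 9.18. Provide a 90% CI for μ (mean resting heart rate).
(59.80, 63.80)

t-interval (σ unknown):
df = n - 1 = 58
t* = 1.672 for 90% confidence

Margin of error = t* · s/√n = 1.672 · 9.18/√59 = 2.00

CI: (59.80, 63.80)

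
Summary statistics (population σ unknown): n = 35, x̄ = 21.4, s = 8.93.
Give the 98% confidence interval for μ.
(17.72, 25.08)

t-interval (σ unknown):
df = n - 1 = 34
t* = 2.441 for 98% confidence

Margin of error = t* · s/√n = 2.441 · 8.93/√35 = 3.68

CI: (17.72, 25.08)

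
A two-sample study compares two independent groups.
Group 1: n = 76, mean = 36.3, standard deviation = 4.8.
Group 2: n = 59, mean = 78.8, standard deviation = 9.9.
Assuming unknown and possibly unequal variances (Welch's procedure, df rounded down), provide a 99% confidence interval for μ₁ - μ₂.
(-46.20, -38.80)

Difference: x̄₁ - x̄₂ = -42.50
SE = √(s₁²/n₁ + s₂²/n₂) = √(4.8²/76 + 9.9²/59) = 1.4016
df = 79.06 → 79 (Welch–Satterthwaite, rounded down)
t* = 2.640

CI: -42.50 ± 2.640 · 1.4016 = -42.50 ± 3.70 = (-46.20, -38.80)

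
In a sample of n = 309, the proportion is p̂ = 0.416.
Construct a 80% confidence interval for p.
(0.380, 0.452)

Proportion CI:
SE = √(p̂(1-p̂)/n) = √(0.416 · 0.584 / 309) = 0.02804

z* = 1.282
Margin = z* · SE = 1.282 · 0.02804 = 0.0359

CI: 0.416 ± 0.0359 = (0.380, 0.452)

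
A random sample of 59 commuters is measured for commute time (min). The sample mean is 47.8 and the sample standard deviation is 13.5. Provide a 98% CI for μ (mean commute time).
(43.60, 52.00)

t-interval (σ unknown):
df = n - 1 = 58
t* = 2.392 for 98% confidence

Margin of error = t* · s/√n = 2.392 · 13.5/√59 = 4.20

CI: (43.60, 52.00)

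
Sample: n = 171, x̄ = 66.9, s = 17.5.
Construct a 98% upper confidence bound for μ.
μ ≤ 69.67

Upper bound (one-sided):
t* = 2.070 (one-sided for 98%)
Upper bound = x̄ + t* · s/√n = 66.9 + 2.070 · 17.5/√171 = 69.67

We are 98% confident that μ ≤ 69.67.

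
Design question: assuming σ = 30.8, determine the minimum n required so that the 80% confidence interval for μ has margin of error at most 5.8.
n ≥ 47

For margin E ≤ 5.8:
n ≥ (z* · σ / E)²
n ≥ (1.282 · 30.8 / 5.8)²
n ≥ 46.35

Minimum n = 47 (rounding up)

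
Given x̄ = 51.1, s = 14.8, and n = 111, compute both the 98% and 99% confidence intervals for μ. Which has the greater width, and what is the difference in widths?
99% CI is wider by 0.73

df = 110
98% CI: t* = 2.361, (47.78, 54.42), width = 2 · t* · s/√n = 6.63
99% CI: t* = 2.621, (47.42, 54.78), width = 2 · t* · s/√n = 7.36

The 99% CI is wider by 7.36 - 6.63 = 0.73.
Higher confidence requires a wider interval.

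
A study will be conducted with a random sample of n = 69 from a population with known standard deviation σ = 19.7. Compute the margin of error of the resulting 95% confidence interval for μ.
Margin of error = 4.65

Margin of error = z* · σ/√n
= 1.960 · 19.7/√69
= 1.960 · 19.7/8.3066
= 4.65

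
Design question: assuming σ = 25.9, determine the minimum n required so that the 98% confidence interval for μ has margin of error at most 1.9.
n ≥ 1006

For margin E ≤ 1.9:
n ≥ (z* · σ / E)²
n ≥ (2.326 · 25.9 / 1.9)²
n ≥ 1005.34

Minimum n = 1006 (rounding up)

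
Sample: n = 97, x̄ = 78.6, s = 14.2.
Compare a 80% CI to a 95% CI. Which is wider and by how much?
95% CI is wider by 2.00

df = 96
80% CI: t* = 1.290, (76.74, 80.46), width = 2 · t* · s/√n = 3.72
95% CI: t* = 1.985, (75.74, 81.46), width = 2 · t* · s/√n = 5.72

The 95% CI is wider by 5.72 - 3.72 = 2.00.
Higher confidence requires a wider interval.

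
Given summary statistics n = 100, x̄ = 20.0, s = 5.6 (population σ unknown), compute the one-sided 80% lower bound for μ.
μ ≥ 19.53

Lower bound (one-sided):
t* = 0.845 (one-sided for 80%)
Lower bound = x̄ - t* · s/√n = 20.0 - 0.845 · 5.6/√100 = 19.53

We are 80% confident that μ ≥ 19.53.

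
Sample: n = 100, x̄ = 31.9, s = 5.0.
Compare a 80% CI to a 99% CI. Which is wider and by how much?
99% CI is wider by 1.34

df = 99
80% CI: t* = 1.290, (31.25, 32.55), width = 2 · t* · s/√n = 1.29
99% CI: t* = 2.626, (30.59, 33.21), width = 2 · t* · s/√n = 2.63

The 99% CI is wider by 2.63 - 1.29 = 1.34.
Higher confidence requires a wider interval.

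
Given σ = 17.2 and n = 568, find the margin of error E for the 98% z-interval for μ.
Margin of error = 1.68

Margin of error = z* · σ/√n
= 2.326 · 17.2/√568
= 2.326 · 17.2/23.8328
= 1.68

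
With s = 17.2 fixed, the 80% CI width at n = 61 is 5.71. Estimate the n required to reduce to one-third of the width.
n ≈ 549

CI width ∝ 1/√n
To reduce width by factor 3, need √n to grow by 3 → need 3² = 9 times as many samples.

Current: n = 61, width = 5.71
New: n = 549, width ≈ 1.88

Width reduced by factor of 5.71/1.88 = 3.04.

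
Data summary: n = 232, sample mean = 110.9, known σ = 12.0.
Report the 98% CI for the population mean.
(109.07, 112.73)

z-interval (σ known):
z* = 2.326 for 98% confidence

Margin of error = z* · σ/√n = 2.326 · 12.0/√232 = 1.83

CI: (110.9 - 1.83, 110.9 + 1.83) = (109.07, 112.73)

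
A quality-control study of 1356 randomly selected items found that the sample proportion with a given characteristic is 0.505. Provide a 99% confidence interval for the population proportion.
(0.470, 0.540)

Proportion CI:
SE = √(p̂(1-p̂)/n) = √(0.505 · 0.495 / 1356) = 0.01358

z* = 2.576
Margin = z* · SE = 2.576 · 0.01358 = 0.0350

CI: 0.505 ± 0.0350 = (0.470, 0.540)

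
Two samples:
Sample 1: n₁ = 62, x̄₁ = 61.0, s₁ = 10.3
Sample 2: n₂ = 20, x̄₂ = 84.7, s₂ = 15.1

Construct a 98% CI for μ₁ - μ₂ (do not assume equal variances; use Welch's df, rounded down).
(-32.72, -14.68)

Difference: x̄₁ - x̄₂ = -23.70
SE = √(s₁²/n₁ + s₂²/n₂) = √(10.3²/62 + 15.1²/20) = 3.6210
df = 24.96 → 24 (Welch–Satterthwaite, rounded down)
t* = 2.492

CI: -23.70 ± 2.492 · 3.6210 = -23.70 ± 9.02 = (-32.72, -14.68)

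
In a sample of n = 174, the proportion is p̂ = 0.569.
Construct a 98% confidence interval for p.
(0.482, 0.656)

Proportion CI:
SE = √(p̂(1-p̂)/n) = √(0.569 · 0.431 / 174) = 0.03754

z* = 2.326
Margin = z* · SE = 2.326 · 0.03754 = 0.0873

CI: 0.569 ± 0.0873 = (0.482, 0.656)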